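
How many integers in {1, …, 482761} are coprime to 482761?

Factor: 482761 = 43 · 103 · 109.
φ(482761) = (43−1) · (103−1) · (109−1) = 42 · 102 · 108 = 462672.

462672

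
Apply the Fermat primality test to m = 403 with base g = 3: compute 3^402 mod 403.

287

3^1 ≡ 3 (mod 403)
3^2 ≡ 3^2 = 9 ≡ 9 (mod 403)
3^4 ≡ 9^2 = 81 ≡ 81 (mod 403)
3^8 ≡ 81^2 = 6561 ≡ 113 (mod 403)
3^16 ≡ 113^2 = 12769 ≡ 276 (mod 403)
3^32 ≡ 276^2 = 76176 ≡ 9 (mod 403)
3^64 ≡ 9^2 = 81 ≡ 81 (mod 403)
3^128 ≡ 81^2 = 6561 ≡ 113 (mod 403)
3^256 ≡ 113^2 = 12769 ≡ 276 (mod 403)
402 = 256 + 128 + 16 + 2 in binary powers of 2.
So 3^402 ≡ 276 · 113 · 276 · 9 ≡ 287 (mod 403).
Since 287 ≠ 1, base 3 is a Fermat witness: 403 is composite.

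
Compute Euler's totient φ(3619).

Factor: 3619 = 7 · 11 · 47.
φ(3619) = (7−1) · (11−1) · (47−1) = 6 · 10 · 46 = 2760.

2760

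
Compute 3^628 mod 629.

625

3^1 ≡ 3 (mod 629)
3^2 ≡ 3^2 = 9 ≡ 9 (mod 629)
3^4 ≡ 9^2 = 81 ≡ 81 (mod 629)
3^8 ≡ 81^2 = 6561 ≡ 271 (mod 629)
3^16 ≡ 271^2 = 73441 ≡ 477 (mod 629)
3^32 ≡ 477^2 = 227529 ≡ 460 (mod 629)
3^64 ≡ 460^2 = 211600 ≡ 256 (mod 629)
3^128 ≡ 256^2 = 65536 ≡ 120 (mod 629)
3^256 ≡ 120^2 = 14400 ≡ 562 (mod 629)
3^512 ≡ 562^2 = 315844 ≡ 86 (mod 629)
628 = 512 + 64 + 32 + 16 + 4 in binary powers of 2.
So 3^628 ≡ 86 · 256 · 460 · 477 · 81 ≡ 625 (mod 629).
Since 625 ≠ 1, base 3 is a Fermat witness: 629 is composite.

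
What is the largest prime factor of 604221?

89

604221 = 3 · 201407
201407 = 31 · 6497
6497 = 73 · 89
89 is prime.
So 604221 = 3 · 31 · 73 · 89; the largest prime factor is 89.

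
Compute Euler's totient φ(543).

360

Factor: 543 = 3 · 181.
φ(543) = (3−1) · (181−1) = 2 · 180 = 360.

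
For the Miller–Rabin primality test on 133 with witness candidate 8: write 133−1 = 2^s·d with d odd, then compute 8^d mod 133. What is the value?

113

133 − 1 = 132 = 2^2 · 33, so d = 33.
8^1 ≡ 8 (mod 133)
8^2 ≡ 8^2 = 64 ≡ 64 (mod 133)
8^4 ≡ 64^2 = 4096 ≡ 106 (mod 133)
8^8 ≡ 106^2 = 11236 ≡ 64 (mod 133)
8^16 ≡ 64^2 = 4096 ≡ 106 (mod 133)
8^32 ≡ 106^2 = 11236 ≡ 64 (mod 133)
33 = 32 + 1 in binary powers of 2.
So 8^33 ≡ 64 · 8 ≡ 113 (mod 133).
Squaring chain: 113 → 1; never reaches −1, so base 8 is a Miller–Rabin witness that 133 is composite.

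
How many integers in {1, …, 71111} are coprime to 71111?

Factor: 71111 = 17 · 47 · 89.
φ(71111) = (17−1) · (47−1) · (89−1) = 16 · 46 · 88 = 64768.

64768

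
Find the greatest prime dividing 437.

23

437 = 19 · 23
23 is prime.
So 437 = 19 · 23; the largest prime factor is 23.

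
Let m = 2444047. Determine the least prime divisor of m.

47

2444047 is odd.
Digit sum 25, not divisible by 3.
Ends in 7: not divisible by 5.
7: 2444047 = 7·349149 + 4
11: 2444047 = 11·222186 + 1
13: 2444047 = 13·188003 + 8
17: 2444047 = 17·143767 + 8
19: 2444047 = 19·128634 + 1
23: 2444047 = 23·106262 + 21
29: 2444047 = 29·84277 + 14
31: 2444047 = 31·78840 + 7
37: 2444047 = 37·66055 + 12
41: 2444047 = 41·59610 + 37
43: 2444047 = 43·56838 + 13
47: 2444047 = 47·52001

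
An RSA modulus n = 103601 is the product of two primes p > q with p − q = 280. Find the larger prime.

Since p = q + 280, we have 103601 = q(q + 280), so q² + 280q − 103601 = 0.
Discriminant: 280² + 4·103601 = 78400 + 414404 = 492804; √492804 = 702.
q = (−280 + 702)/2 = 211, and p = q + 280 = 491.
Check: 211 · 491 = 103601.

491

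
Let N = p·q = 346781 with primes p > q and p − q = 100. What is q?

541

Since p = q + 100, we have 346781 = q(q + 100), so q² + 100q − 346781 = 0.
Discriminant: 100² + 4·346781 = 10000 + 1387124 = 1397124; √1397124 = 1182.
q = (−100 + 1182)/2 = 541, and p = q + 100 = 641.
Check: 541 · 641 = 346781.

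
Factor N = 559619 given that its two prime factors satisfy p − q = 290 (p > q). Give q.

617

Since p = q + 290, we have 559619 = q(q + 290), so q² + 290q − 559619 = 0.
Discriminant: 290² + 4·559619 = 84100 + 2238476 = 2322576; √2322576 = 1524.
q = (−290 + 1524)/2 = 617, and p = q + 290 = 907.
Check: 617 · 907 = 559619.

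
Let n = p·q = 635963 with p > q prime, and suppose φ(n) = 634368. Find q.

769

φ(n) = (p−1)(q−1) = n − (p+q) + 1, so p + q = 635963 − 634368 + 1 = 1596.
p and q are the roots of t² − 1596t + 635963 = 0.
Discriminant: 1596² − 4·635963 = 2547216 − 2543852 = 3364; √3364 = 58.
q = (1596 − 58)/2 = 769, p = (1596 + 58)/2 = 827.
Check: 769 · 827 = 635963.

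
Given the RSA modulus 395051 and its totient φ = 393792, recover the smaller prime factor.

φ(n) = (p−1)(q−1) = n − (p+q) + 1, so p + q = 395051 − 393792 + 1 = 1260.
p and q are the roots of t² − 1260t + 395051 = 0.
Discriminant: 1260² − 4·395051 = 1587600 − 1580204 = 7396; √7396 = 86.
q = (1260 − 86)/2 = 587, p = (1260 + 86)/2 = 673.
Check: 587 · 673 = 395051.

587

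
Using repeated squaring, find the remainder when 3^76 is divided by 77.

3^1 ≡ 3 (mod 77)
3^2 ≡ 3^2 = 9 ≡ 9 (mod 77)
3^4 ≡ 9^2 = 81 ≡ 4 (mod 77)
3^8 ≡ 4^2 = 16 ≡ 16 (mod 77)
3^16 ≡ 16^2 = 256 ≡ 25 (mod 77)
3^32 ≡ 25^2 = 625 ≡ 9 (mod 77)
3^64 ≡ 9^2 = 81 ≡ 4 (mod 77)
76 = 64 + 8 + 4 in binary powers of 2.
So 3^76 ≡ 4 · 16 · 4 ≡ 25 (mod 77).
Since 25 ≠ 1, base 3 is a Fermat witness: 77 is composite.

25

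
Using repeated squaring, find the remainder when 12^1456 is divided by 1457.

794

12^1 ≡ 12 (mod 1457)
12^2 ≡ 12^2 = 144 ≡ 144 (mod 1457)
12^4 ≡ 144^2 = 20736 ≡ 338 (mod 1457)
12^8 ≡ 338^2 = 114244 ≡ 598 (mod 1457)
12^16 ≡ 598^2 = 357604 ≡ 639 (mod 1457)
12^32 ≡ 639^2 = 408321 ≡ 361 (mod 1457)
12^64 ≡ 361^2 = 130321 ≡ 648 (mod 1457)
12^128 ≡ 648^2 = 419904 ≡ 288 (mod 1457)
12^256 ≡ 288^2 = 82944 ≡ 1352 (mod 1457)
12^512 ≡ 1352^2 = 1827904 ≡ 826 (mod 1457)
12^1024 ≡ 826^2 = 682276 ≡ 400 (mod 1457)
1456 = 1024 + 256 + 128 + 32 + 16 in binary powers of 2.
So 12^1456 ≡ 400 · 1352 · 288 · 361 · 639 ≡ 794 (mod 1457).
Since 794 ≠ 1, base 12 is a Fermat witness: 1457 is composite.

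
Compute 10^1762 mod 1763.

1330

10^1 ≡ 10 (mod 1763)
10^2 ≡ 10^2 = 100 ≡ 100 (mod 1763)
10^4 ≡ 100^2 = 10000 ≡ 1185 (mod 1763)
10^8 ≡ 1185^2 = 1404225 ≡ 877 (mod 1763)
10^16 ≡ 877^2 = 769129 ≡ 461 (mod 1763)
10^32 ≡ 461^2 = 212521 ≡ 961 (mod 1763)
10^64 ≡ 961^2 = 923521 ≡ 1472 (mod 1763)
10^128 ≡ 1472^2 = 2166784 ≡ 57 (mod 1763)
10^256 ≡ 57^2 = 3249 ≡ 1486 (mod 1763)
10^512 ≡ 1486^2 = 2208196 ≡ 920 (mod 1763)
10^1024 ≡ 920^2 = 846400 ≡ 160 (mod 1763)
1762 = 1024 + 512 + 128 + 64 + 32 + 2 in binary powers of 2.
So 10^1762 ≡ 160 · 920 · 57 · 1472 · 961 · 100 ≡ 1330 (mod 1763).
Since 1330 ≠ 1, base 10 is a Fermat witness: 1763 is composite.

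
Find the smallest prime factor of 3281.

3281 is odd.
Digit sum 14, not divisible by 3.
Ends in 1: not divisible by 5.
7: 3281 = 7·468 + 5
11: 3281 = 11·298 + 3
13: 3281 = 13·252 + 5
17: 3281 = 17·193

17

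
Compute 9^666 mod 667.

9^1 ≡ 9 (mod 667)
9^2 ≡ 9^2 = 81 ≡ 81 (mod 667)
9^4 ≡ 81^2 = 6561 ≡ 558 (mod 667)
9^8 ≡ 558^2 = 311364 ≡ 542 (mod 667)
9^16 ≡ 542^2 = 293764 ≡ 284 (mod 667)
9^32 ≡ 284^2 = 80656 ≡ 616 (mod 667)
9^64 ≡ 616^2 = 379456 ≡ 600 (mod 667)
9^128 ≡ 600^2 = 360000 ≡ 487 (mod 667)
9^256 ≡ 487^2 = 237169 ≡ 384 (mod 667)
9^512 ≡ 384^2 = 147456 ≡ 49 (mod 667)
666 = 512 + 128 + 16 + 8 + 2 in binary powers of 2.
So 9^666 ≡ 49 · 487 · 284 · 542 · 81 ≡ 49 (mod 667).
Since 49 ≠ 1, base 9 is a Fermat witness: 667 is composite.

49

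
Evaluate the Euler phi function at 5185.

Factor: 5185 = 5 · 17 · 61.
φ(5185) = (5−1) · (17−1) · (61−1) = 4 · 16 · 60 = 3840.

3840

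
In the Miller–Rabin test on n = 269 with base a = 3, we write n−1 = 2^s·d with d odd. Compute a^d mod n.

269 − 1 = 268 = 2^2 · 67, so d = 67.
3^1 ≡ 3 (mod 269)
3^2 ≡ 3^2 = 9 ≡ 9 (mod 269)
3^4 ≡ 9^2 = 81 ≡ 81 (mod 269)
3^8 ≡ 81^2 = 6561 ≡ 105 (mod 269)
3^16 ≡ 105^2 = 11025 ≡ 265 (mod 269)
3^32 ≡ 265^2 = 70225 ≡ 16 (mod 269)
3^64 ≡ 16^2 = 256 ≡ 256 (mod 269)
67 = 64 + 2 + 1 in binary powers of 2.
So 3^67 ≡ 256 · 9 · 3 ≡ 187 (mod 269).
Squaring chain: 187 → 268; reaches −1, so base 3 does not prove 269 composite.

187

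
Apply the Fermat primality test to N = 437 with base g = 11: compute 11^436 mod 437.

315

11^1 ≡ 11 (mod 437)
11^2 ≡ 11^2 = 121 ≡ 121 (mod 437)
11^4 ≡ 121^2 = 14641 ≡ 220 (mod 437)
11^8 ≡ 220^2 = 48400 ≡ 330 (mod 437)
11^16 ≡ 330^2 = 108900 ≡ 87 (mod 437)
11^32 ≡ 87^2 = 7569 ≡ 140 (mod 437)
11^64 ≡ 140^2 = 19600 ≡ 372 (mod 437)
11^128 ≡ 372^2 = 138384 ≡ 292 (mod 437)
11^256 ≡ 292^2 = 85264 ≡ 49 (mod 437)
436 = 256 + 128 + 32 + 16 + 4 in binary powers of 2.
So 11^436 ≡ 49 · 292 · 140 · 87 · 220 ≡ 315 (mod 437).
Since 315 ≠ 1, base 11 is a Fermat witness: 437 is composite.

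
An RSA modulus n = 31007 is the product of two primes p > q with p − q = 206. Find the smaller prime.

101

Since p = q + 206, we have 31007 = q(q + 206), so q² + 206q − 31007 = 0.
Discriminant: 206² + 4·31007 = 42436 + 124028 = 166464; √166464 = 408.
q = (−206 + 408)/2 = 101, and p = q + 206 = 307.
Check: 101 · 307 = 31007.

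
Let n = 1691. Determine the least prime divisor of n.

1691 is odd.
Digit sum 17, not divisible by 3.
Ends in 1: not divisible by 5.
7: 1691 = 7·241 + 4
11: 1691 = 11·153 + 8
13: 1691 = 13·130 + 1
17: 1691 = 17·99 + 8
19: 1691 = 19·89

19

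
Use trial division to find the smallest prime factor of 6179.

6179 is odd.
Digit sum 23, not divisible by 3.
Ends in 9: not divisible by 5.
7: 6179 = 7·882 + 5
11: 6179 = 11·561 + 8
13: 6179 = 13·475 + 4
17: 6179 = 17·363 + 8
19: 6179 = 19·325 + 4
23: 6179 = 23·268 + 15
29: 6179 = 29·213 + 2
31: 6179 = 31·199 + 10
37: 6179 = 37·167

37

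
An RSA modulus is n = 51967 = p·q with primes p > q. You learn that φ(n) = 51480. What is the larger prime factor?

331

φ(n) = (p−1)(q−1) = n − (p+q) + 1, so p + q = 51967 − 51480 + 1 = 488.
p and q are the roots of t² − 488t + 51967 = 0.
Discriminant: 488² − 4·51967 = 238144 − 207868 = 30276; √30276 = 174.
q = (488 − 174)/2 = 157, p = (488 + 174)/2 = 331.
Check: 157 · 331 = 51967.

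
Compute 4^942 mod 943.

4^1 ≡ 4 (mod 943)
4^2 ≡ 4^2 = 16 ≡ 16 (mod 943)
4^4 ≡ 16^2 = 256 ≡ 256 (mod 943)
4^8 ≡ 256^2 = 65536 ≡ 469 (mod 943)
4^16 ≡ 469^2 = 219961 ≡ 242 (mod 943)
4^32 ≡ 242^2 = 58564 ≡ 98 (mod 943)
4^64 ≡ 98^2 = 9604 ≡ 174 (mod 943)
4^128 ≡ 174^2 = 30276 ≡ 100 (mod 943)
4^256 ≡ 100^2 = 10000 ≡ 570 (mod 943)
4^512 ≡ 570^2 = 324900 ≡ 508 (mod 943)
942 = 512 + 256 + 128 + 32 + 8 + 4 + 2 in binary powers of 2.
So 4^942 ≡ 508 · 570 · 100 · 98 · 469 · 256 · 16 ≡ 836 (mod 943).
Since 836 ≠ 1, base 4 is a Fermat witness: 943 is composite.

836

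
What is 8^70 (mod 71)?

1

8^1 ≡ 8 (mod 71)
8^2 ≡ 8^2 = 64 ≡ 64 (mod 71)
8^4 ≡ 64^2 = 4096 ≡ 49 (mod 71)
8^8 ≡ 49^2 = 2401 ≡ 58 (mod 71)
8^16 ≡ 58^2 = 3364 ≡ 27 (mod 71)
8^32 ≡ 27^2 = 729 ≡ 19 (mod 71)
8^64 ≡ 19^2 = 361 ≡ 6 (mod 71)
70 = 64 + 4 + 2 in binary powers of 2.
So 8^70 ≡ 6 · 49 · 64 ≡ 1 (mod 71).
Since the result is 1, base 8 gives no evidence that 71 is composite.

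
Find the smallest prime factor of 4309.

4309 is odd.
Digit sum 16, not divisible by 3.
Ends in 9: not divisible by 5.
7: 4309 = 7·615 + 4
11: 4309 = 11·391 + 8
13: 4309 = 13·331 + 6
17: 4309 = 17·253 + 8
19: 4309 = 19·226 + 15
23: 4309 = 23·187 + 8
29: 4309 = 29·148 + 17
31: 4309 = 31·139

31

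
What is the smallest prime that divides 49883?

49883 is odd.
Digit sum 32, not divisible by 3.
Ends in 3: not divisible by 5.
7: 49883 = 7·7126 + 1
11: 49883 = 11·4534 + 9
13: 49883 = 13·3837 + 2
17: 49883 = 17·2934 + 5
19: 49883 = 19·2625 + 8
23: 49883 = 23·2168 + 19
29: 49883 = 29·1720 + 3
31: 49883 = 31·1609 + 4
37: 49883 = 37·1348 + 7
41: 49883 = 41·1216 + 27
43: 49883 = 43·1160 + 3
47: 49883 = 47·1061 + 16
53: 49883 = 53·941 + 10
59: 49883 = 59·845 + 28
61: 49883 = 61·817 + 46
67: 49883 = 67·744 + 35
71: 49883 = 71·702 + 41
73: 49883 = 73·683 + 24
79: 49883 = 79·631 + 34
83: 49883 = 83·601

83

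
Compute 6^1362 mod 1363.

397

6^1 ≡ 6 (mod 1363)
6^2 ≡ 6^2 = 36 ≡ 36 (mod 1363)
6^4 ≡ 36^2 = 1296 ≡ 1296 (mod 1363)
6^8 ≡ 1296^2 = 1679616 ≡ 400 (mod 1363)
6^16 ≡ 400^2 = 160000 ≡ 529 (mod 1363)
6^32 ≡ 529^2 = 279841 ≡ 426 (mod 1363)
6^64 ≡ 426^2 = 181476 ≡ 197 (mod 1363)
6^128 ≡ 197^2 = 38809 ≡ 645 (mod 1363)
6^256 ≡ 645^2 = 416025 ≡ 310 (mod 1363)
6^512 ≡ 310^2 = 96100 ≡ 690 (mod 1363)
6^1024 ≡ 690^2 = 476100 ≡ 413 (mod 1363)
1362 = 1024 + 256 + 64 + 16 + 2 in binary powers of 2.
So 6^1362 ≡ 413 · 310 · 197 · 529 · 36 ≡ 397 (mod 1363).
Since 397 ≠ 1, base 6 is a Fermat witness: 1363 is composite.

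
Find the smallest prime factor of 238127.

19

238127 is odd.
Digit sum 23, not divisible by 3.
Ends in 7: not divisible by 5.
7: 238127 = 7·34018 + 1
11: 238127 = 11·21647 + 10
13: 238127 = 13·18317 + 6
17: 238127 = 17·14007 + 8
19: 238127 = 19·12533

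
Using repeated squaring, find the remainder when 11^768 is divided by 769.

1

11^1 ≡ 11 (mod 769)
11^2 ≡ 11^2 = 121 ≡ 121 (mod 769)
11^4 ≡ 121^2 = 14641 ≡ 30 (mod 769)
11^8 ≡ 30^2 = 900 ≡ 131 (mod 769)
11^16 ≡ 131^2 = 17161 ≡ 243 (mod 769)
11^32 ≡ 243^2 = 59049 ≡ 605 (mod 769)
11^64 ≡ 605^2 = 366025 ≡ 750 (mod 769)
11^128 ≡ 750^2 = 562500 ≡ 361 (mod 769)
11^256 ≡ 361^2 = 130321 ≡ 360 (mod 769)
11^512 ≡ 360^2 = 129600 ≡ 408 (mod 769)
768 = 512 + 256 in binary powers of 2.
So 11^768 ≡ 408 · 360 ≡ 1 (mod 769).
Since the result is 1, base 11 gives no evidence that 769 is composite.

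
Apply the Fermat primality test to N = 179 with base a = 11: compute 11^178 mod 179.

1

11^1 ≡ 11 (mod 179)
11^2 ≡ 11^2 = 121 ≡ 121 (mod 179)
11^4 ≡ 121^2 = 14641 ≡ 142 (mod 179)
11^8 ≡ 142^2 = 20164 ≡ 116 (mod 179)
11^16 ≡ 116^2 = 13456 ≡ 31 (mod 179)
11^32 ≡ 31^2 = 961 ≡ 66 (mod 179)
11^64 ≡ 66^2 = 4356 ≡ 60 (mod 179)
11^128 ≡ 60^2 = 3600 ≡ 20 (mod 179)
178 = 128 + 32 + 16 + 2 in binary powers of 2.
So 11^178 ≡ 20 · 66 · 31 · 121 ≡ 1 (mod 179).
Since the result is 1, base 11 gives no evidence that 179 is composite.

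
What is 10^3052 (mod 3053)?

1425

10^1 ≡ 10 (mod 3053)
10^2 ≡ 10^2 = 100 ≡ 100 (mod 3053)
10^4 ≡ 100^2 = 10000 ≡ 841 (mod 3053)
10^8 ≡ 841^2 = 707281 ≡ 2038 (mod 3053)
10^16 ≡ 2038^2 = 4153444 ≡ 1364 (mod 3053)
10^32 ≡ 1364^2 = 1860496 ≡ 1219 (mod 3053)
10^64 ≡ 1219^2 = 1485961 ≡ 2203 (mod 3053)
10^128 ≡ 2203^2 = 4853209 ≡ 1992 (mod 3053)
10^256 ≡ 1992^2 = 3968064 ≡ 2217 (mod 3053)
10^512 ≡ 2217^2 = 4915089 ≡ 2812 (mod 3053)
10^1024 ≡ 2812^2 = 7907344 ≡ 74 (mod 3053)
10^2048 ≡ 74^2 = 5476 ≡ 2423 (mod 3053)
3052 = 2048 + 512 + 256 + 128 + 64 + 32 + 8 + 4 in binary powers of 2.
So 10^3052 ≡ 2423 · 2812 · 2217 · 1992 · 2203 · 1219 · 2038 · 841 ≡ 1425 (mod 3053).
Since 1425 ≠ 1, base 10 is a Fermat witness: 3053 is composite.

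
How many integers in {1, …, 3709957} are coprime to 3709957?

Factor: 3709957 = 103 · 181 · 199.
φ(3709957) = (103−1) · (181−1) · (199−1) = 102 · 180 · 198 = 3635280.

3635280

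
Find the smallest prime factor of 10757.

31

10757 is odd.
Digit sum 20, not divisible by 3.
Ends in 7: not divisible by 5.
7: 10757 = 7·1536 + 5
11: 10757 = 11·977 + 10
13: 10757 = 13·827 + 6
17: 10757 = 17·632 + 13
19: 10757 = 19·566 + 3
23: 10757 = 23·467 + 16
29: 10757 = 29·370 + 27
31: 10757 = 31·347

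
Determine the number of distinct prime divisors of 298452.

298452 = 2^2 · 74613
74613 = 3 · 24871
24871 = 7 · 3553
3553 = 11 · 323
323 = 17 · 19
298452 = 2^2 · 3 · 7 · 11 · 17 · 19, which has 6 distinct prime factors.

6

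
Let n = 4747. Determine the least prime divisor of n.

4747 is odd.
Digit sum 22, not divisible by 3.
Ends in 7: not divisible by 5.
7: 4747 = 7·678 + 1
11: 4747 = 11·431 + 6
13: 4747 = 13·365 + 2
17: 4747 = 17·279 + 4
19: 4747 = 19·249 + 16
23: 4747 = 23·206 + 9
29: 4747 = 29·163 + 20
31: 4747 = 31·153 + 4
37: 4747 = 37·128 + 11
41: 4747 = 41·115 + 32
43: 4747 = 43·110 + 17
47: 4747 = 47·101

47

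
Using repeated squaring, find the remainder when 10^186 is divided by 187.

155

10^1 ≡ 10 (mod 187)
10^2 ≡ 10^2 = 100 ≡ 100 (mod 187)
10^4 ≡ 100^2 = 10000 ≡ 89 (mod 187)
10^8 ≡ 89^2 = 7921 ≡ 67 (mod 187)
10^16 ≡ 67^2 = 4489 ≡ 1 (mod 187)
10^32 ≡ 1^2 = 1 ≡ 1 (mod 187)
10^64 ≡ 1^2 = 1 ≡ 1 (mod 187)
10^128 ≡ 1^2 = 1 ≡ 1 (mod 187)
186 = 128 + 32 + 16 + 8 + 2 in binary powers of 2.
So 10^186 ≡ 1 · 1 · 1 · 67 · 100 ≡ 155 (mod 187).
Since 155 ≠ 1, base 10 is a Fermat witness: 187 is composite.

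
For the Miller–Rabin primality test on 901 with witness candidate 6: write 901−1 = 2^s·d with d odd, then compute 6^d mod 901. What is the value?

771

901 − 1 = 900 = 2^2 · 225, so d = 225.
6^1 ≡ 6 (mod 901)
6^2 ≡ 6^2 = 36 ≡ 36 (mod 901)
6^4 ≡ 36^2 = 1296 ≡ 395 (mod 901)
6^8 ≡ 395^2 = 156025 ≡ 152 (mod 901)
6^16 ≡ 152^2 = 23104 ≡ 579 (mod 901)
6^32 ≡ 579^2 = 335241 ≡ 69 (mod 901)
6^64 ≡ 69^2 = 4761 ≡ 256 (mod 901)
6^128 ≡ 256^2 = 65536 ≡ 664 (mod 901)
225 = 128 + 64 + 32 + 1 in binary powers of 2.
So 6^225 ≡ 664 · 256 · 69 · 6 ≡ 771 (mod 901).
Squaring chain: 771 → 682; never reaches −1, so base 6 is a Miller–Rabin witness that 901 is composite.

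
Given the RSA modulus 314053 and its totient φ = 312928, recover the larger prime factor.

617

φ(n) = (p−1)(q−1) = n − (p+q) + 1, so p + q = 314053 − 312928 + 1 = 1126.
p and q are the roots of t² − 1126t + 314053 = 0.
Discriminant: 1126² − 4·314053 = 1267876 − 1256212 = 11664; √11664 = 108.
q = (1126 − 108)/2 = 509, p = (1126 + 108)/2 = 617.
Check: 509 · 617 = 314053.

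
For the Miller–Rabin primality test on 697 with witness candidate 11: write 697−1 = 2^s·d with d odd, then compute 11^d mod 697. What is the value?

445

697 − 1 = 696 = 2^3 · 87, so d = 87.
11^1 ≡ 11 (mod 697)
11^2 ≡ 11^2 = 121 ≡ 121 (mod 697)
11^4 ≡ 121^2 = 14641 ≡ 4 (mod 697)
11^8 ≡ 4^2 = 16 ≡ 16 (mod 697)
11^16 ≡ 16^2 = 256 ≡ 256 (mod 697)
11^32 ≡ 256^2 = 65536 ≡ 18 (mod 697)
11^64 ≡ 18^2 = 324 ≡ 324 (mod 697)
87 = 64 + 16 + 4 + 2 + 1 in binary powers of 2.
So 11^87 ≡ 324 · 256 · 4 · 121 · 11 ≡ 445 (mod 697).
Squaring chain: 445 → 77 → 353; never reaches −1, so base 11 is a Miller–Rabin witness that 697 is composite.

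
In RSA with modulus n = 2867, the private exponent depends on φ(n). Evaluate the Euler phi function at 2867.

Factor: 2867 = 47 · 61.
φ(2867) = (47−1) · (61−1) = 46 · 60 = 2760.

2760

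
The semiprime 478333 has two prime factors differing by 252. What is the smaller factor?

577

Since p = q + 252, we have 478333 = q(q + 252), so q² + 252q − 478333 = 0.
Discriminant: 252² + 4·478333 = 63504 + 1913332 = 1976836; √1976836 = 1406.
q = (−252 + 1406)/2 = 577, and p = q + 252 = 829.
Check: 577 · 829 = 478333.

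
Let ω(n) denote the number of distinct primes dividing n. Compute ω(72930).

72930 = 2 · 36465
36465 = 3 · 12155
12155 = 5 · 2431
2431 = 11 · 221
221 = 13 · 17
72930 = 2 · 3 · 5 · 11 · 13 · 17, which has 6 distinct prime factors.

6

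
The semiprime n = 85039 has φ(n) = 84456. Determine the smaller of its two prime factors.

277

φ(n) = (p−1)(q−1) = n − (p+q) + 1, so p + q = 85039 − 84456 + 1 = 584.
p and q are the roots of t² − 584t + 85039 = 0.
Discriminant: 584² − 4·85039 = 341056 − 340156 = 900; √900 = 30.
q = (584 − 30)/2 = 277, p = (584 + 30)/2 = 307.
Check: 277 · 307 = 85039.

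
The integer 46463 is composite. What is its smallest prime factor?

46463 is odd.
Digit sum 23, not divisible by 3.
Ends in 3: not divisible by 5.
7: 46463 = 7·6637 + 4
11: 46463 = 11·4223 + 10
13: 46463 = 13·3574 + 1
17: 46463 = 17·2733 + 2
19: 46463 = 19·2445 + 8
23: 46463 = 23·2020 + 3
29: 46463 = 29·1602 + 5
31: 46463 = 31·1498 + 25
37: 46463 = 37·1255 + 28
41: 46463 = 41·1133 + 10
43: 46463 = 43·1080 + 23
47: 46463 = 47·988 + 27
53: 46463 = 53·876 + 35
59: 46463 = 59·787 + 30
61: 46463 = 61·761 + 42
67: 46463 = 67·693 + 32
71: 46463 = 71·654 + 29
73: 46463 = 73·636 + 35
79: 46463 = 79·588 + 11
83: 46463 = 83·559 + 66
89: 46463 = 89·522 + 5
97: 46463 = 97·479

97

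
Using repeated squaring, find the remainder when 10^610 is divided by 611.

549

10^1 ≡ 10 (mod 611)
10^2 ≡ 10^2 = 100 ≡ 100 (mod 611)
10^4 ≡ 100^2 = 10000 ≡ 224 (mod 611)
10^8 ≡ 224^2 = 50176 ≡ 74 (mod 611)
10^16 ≡ 74^2 = 5476 ≡ 588 (mod 611)
10^32 ≡ 588^2 = 345744 ≡ 529 (mod 611)
10^64 ≡ 529^2 = 279841 ≡ 3 (mod 611)
10^128 ≡ 3^2 = 9 ≡ 9 (mod 611)
10^256 ≡ 9^2 = 81 ≡ 81 (mod 611)
10^512 ≡ 81^2 = 6561 ≡ 451 (mod 611)
610 = 512 + 64 + 32 + 2 in binary powers of 2.
So 10^610 ≡ 451 · 3 · 529 · 100 ≡ 549 (mod 611).
Since 549 ≠ 1, base 10 is a Fermat witness: 611 is composite.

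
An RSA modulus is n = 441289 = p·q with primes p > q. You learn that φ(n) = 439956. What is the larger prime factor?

727

φ(n) = (p−1)(q−1) = n − (p+q) + 1, so p + q = 441289 − 439956 + 1 = 1334.
p and q are the roots of t² − 1334t + 441289 = 0.
Discriminant: 1334² − 4·441289 = 1779556 − 1765156 = 14400; √14400 = 120.
q = (1334 − 120)/2 = 607, p = (1334 + 120)/2 = 727.
Check: 607 · 727 = 441289.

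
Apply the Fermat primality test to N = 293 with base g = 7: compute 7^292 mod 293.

1

7^1 ≡ 7 (mod 293)
7^2 ≡ 7^2 = 49 ≡ 49 (mod 293)
7^4 ≡ 49^2 = 2401 ≡ 57 (mod 293)
7^8 ≡ 57^2 = 3249 ≡ 26 (mod 293)
7^16 ≡ 26^2 = 676 ≡ 90 (mod 293)
7^32 ≡ 90^2 = 8100 ≡ 189 (mod 293)
7^64 ≡ 189^2 = 35721 ≡ 268 (mod 293)
7^128 ≡ 268^2 = 71824 ≡ 39 (mod 293)
7^256 ≡ 39^2 = 1521 ≡ 56 (mod 293)
292 = 256 + 32 + 4 in binary powers of 2.
So 7^292 ≡ 56 · 189 · 57 ≡ 1 (mod 293).
Since the result is 1, base 7 gives no evidence that 293 is composite.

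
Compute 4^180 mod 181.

1

4^1 ≡ 4 (mod 181)
4^2 ≡ 4^2 = 16 ≡ 16 (mod 181)
4^4 ≡ 16^2 = 256 ≡ 75 (mod 181)
4^8 ≡ 75^2 = 5625 ≡ 14 (mod 181)
4^16 ≡ 14^2 = 196 ≡ 15 (mod 181)
4^32 ≡ 15^2 = 225 ≡ 44 (mod 181)
4^64 ≡ 44^2 = 1936 ≡ 126 (mod 181)
4^128 ≡ 126^2 = 15876 ≡ 129 (mod 181)
180 = 128 + 32 + 16 + 4 in binary powers of 2.
So 4^180 ≡ 129 · 44 · 15 · 75 ≡ 1 (mod 181).
Since the result is 1, base 4 gives no evidence that 181 is composite.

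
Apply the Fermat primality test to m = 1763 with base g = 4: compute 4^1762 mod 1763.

508

4^1 ≡ 4 (mod 1763)
4^2 ≡ 4^2 = 16 ≡ 16 (mod 1763)
4^4 ≡ 16^2 = 256 ≡ 256 (mod 1763)
4^8 ≡ 256^2 = 65536 ≡ 305 (mod 1763)
4^16 ≡ 305^2 = 93025 ≡ 1349 (mod 1763)
4^32 ≡ 1349^2 = 1819801 ≡ 385 (mod 1763)
4^64 ≡ 385^2 = 148225 ≡ 133 (mod 1763)
4^128 ≡ 133^2 = 17689 ≡ 59 (mod 1763)
4^256 ≡ 59^2 = 3481 ≡ 1718 (mod 1763)
4^512 ≡ 1718^2 = 2951524 ≡ 262 (mod 1763)
4^1024 ≡ 262^2 = 68644 ≡ 1650 (mod 1763)
1762 = 1024 + 512 + 128 + 64 + 32 + 2 in binary powers of 2.
So 4^1762 ≡ 1650 · 262 · 59 · 133 · 385 · 16 ≡ 508 (mod 1763).
Since 508 ≠ 1, base 4 is a Fermat witness: 1763 is composite.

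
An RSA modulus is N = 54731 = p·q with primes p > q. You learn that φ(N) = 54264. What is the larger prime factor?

239

φ(n) = (p−1)(q−1) = n − (p+q) + 1, so p + q = 54731 − 54264 + 1 = 468.
p and q are the roots of t² − 468t + 54731 = 0.
Discriminant: 468² − 4·54731 = 219024 − 218924 = 100; √100 = 10.
q = (468 − 10)/2 = 229, p = (468 + 10)/2 = 239.
Check: 229 · 239 = 54731.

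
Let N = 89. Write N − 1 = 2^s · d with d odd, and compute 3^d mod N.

89 − 1 = 88 = 2^3 · 11, so d = 11.
3^1 ≡ 3 (mod 89)
3^2 ≡ 3^2 = 9 ≡ 9 (mod 89)
3^4 ≡ 9^2 = 81 ≡ 81 (mod 89)
3^8 ≡ 81^2 = 6561 ≡ 64 (mod 89)
11 = 8 + 2 + 1 in binary powers of 2.
So 3^11 ≡ 64 · 9 · 3 ≡ 37 (mod 89).
Squaring chain: 37 → 34 → 88; reaches −1, so base 3 does not prove 89 composite.

37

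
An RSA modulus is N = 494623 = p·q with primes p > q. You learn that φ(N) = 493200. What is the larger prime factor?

φ(n) = (p−1)(q−1) = n − (p+q) + 1, so p + q = 494623 − 493200 + 1 = 1424.
p and q are the roots of t² − 1424t + 494623 = 0.
Discriminant: 1424² − 4·494623 = 2027776 − 1978492 = 49284; √49284 = 222.
q = (1424 − 222)/2 = 601, p = (1424 + 222)/2 = 823.
Check: 601 · 823 = 494623.

823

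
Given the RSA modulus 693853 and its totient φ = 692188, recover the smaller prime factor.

φ(n) = (p−1)(q−1) = n − (p+q) + 1, so p + q = 693853 − 692188 + 1 = 1666.
p and q are the roots of t² − 1666t + 693853 = 0.
Discriminant: 1666² − 4·693853 = 2775556 − 2775412 = 144; √144 = 12.
q = (1666 − 12)/2 = 827, p = (1666 + 12)/2 = 839.
Check: 827 · 839 = 693853.

827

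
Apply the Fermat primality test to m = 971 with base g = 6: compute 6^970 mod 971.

1

6^1 ≡ 6 (mod 971)
6^2 ≡ 6^2 = 36 ≡ 36 (mod 971)
6^4 ≡ 36^2 = 1296 ≡ 325 (mod 971)
6^8 ≡ 325^2 = 105625 ≡ 757 (mod 971)
6^16 ≡ 757^2 = 573049 ≡ 159 (mod 971)
6^32 ≡ 159^2 = 25281 ≡ 35 (mod 971)
6^64 ≡ 35^2 = 1225 ≡ 254 (mod 971)
6^128 ≡ 254^2 = 64516 ≡ 430 (mod 971)
6^256 ≡ 430^2 = 184900 ≡ 410 (mod 971)
6^512 ≡ 410^2 = 168100 ≡ 117 (mod 971)
970 = 512 + 256 + 128 + 64 + 8 + 2 in binary powers of 2.
So 6^970 ≡ 117 · 410 · 430 · 254 · 757 · 36 ≡ 1 (mod 971).
Since the result is 1, base 6 gives no evidence that 971 is composite.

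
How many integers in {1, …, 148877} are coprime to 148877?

Factor: 148877 = 53^3.
φ(148877) = 53^2·(53−1) = 146068.

146068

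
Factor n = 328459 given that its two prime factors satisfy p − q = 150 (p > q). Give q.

Since p = q + 150, we have 328459 = q(q + 150), so q² + 150q − 328459 = 0.
Discriminant: 150² + 4·328459 = 22500 + 1313836 = 1336336; √1336336 = 1156.
q = (−150 + 1156)/2 = 503, and p = q + 150 = 653.
Check: 503 · 653 = 328459.

503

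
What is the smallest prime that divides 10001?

10001 is odd.
Digit sum 2, not divisible by 3.
Ends in 1: not divisible by 5.
7: 10001 = 7·1428 + 5
11: 10001 = 11·909 + 2
13: 10001 = 13·769 + 4
17: 10001 = 17·588 + 5
19: 10001 = 19·526 + 7
23: 10001 = 23·434 + 19
29: 10001 = 29·344 + 25
31: 10001 = 31·322 + 19
37: 10001 = 37·270 + 11
41: 10001 = 41·243 + 38
43: 10001 = 43·232 + 25
47: 10001 = 47·212 + 37
53: 10001 = 53·188 + 37
59: 10001 = 59·169 + 30
61: 10001 = 61·163 + 58
67: 10001 = 67·149 + 18
71: 10001 = 71·140 + 61
73: 10001 = 73·137

73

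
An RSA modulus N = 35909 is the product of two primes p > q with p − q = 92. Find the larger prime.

Since p = q + 92, we have 35909 = q(q + 92), so q² + 92q − 35909 = 0.
Discriminant: 92² + 4·35909 = 8464 + 143636 = 152100; √152100 = 390.
q = (−92 + 390)/2 = 149, and p = q + 92 = 241.
Check: 149 · 241 = 35909.

241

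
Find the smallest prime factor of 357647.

357647 is odd.
Digit sum 32, not divisible by 3.
Ends in 7: not divisible by 5.
7: 357647 = 7·51092 + 3
11: 357647 = 11·32513 + 4
13: 357647 = 13·27511 + 4
17: 357647 = 17·21038 + 1
19: 357647 = 19·18823 + 10
23: 357647 = 23·15549 + 20
29: 357647 = 29·12332 + 19
31: 357647 = 31·11537

31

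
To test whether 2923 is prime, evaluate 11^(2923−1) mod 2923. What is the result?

11^1 ≡ 11 (mod 2923)
11^2 ≡ 11^2 = 121 ≡ 121 (mod 2923)
11^4 ≡ 121^2 = 14641 ≡ 26 (mod 2923)
11^8 ≡ 26^2 = 676 ≡ 676 (mod 2923)
11^16 ≡ 676^2 = 456976 ≡ 988 (mod 2923)
11^32 ≡ 988^2 = 976144 ≡ 2785 (mod 2923)
11^64 ≡ 2785^2 = 7756225 ≡ 1506 (mod 2923)
11^128 ≡ 1506^2 = 2268036 ≡ 2711 (mod 2923)
11^256 ≡ 2711^2 = 7349521 ≡ 1099 (mod 2923)
11^512 ≡ 1099^2 = 1207801 ≡ 602 (mod 2923)
11^1024 ≡ 602^2 = 362404 ≡ 2875 (mod 2923)
11^2048 ≡ 2875^2 = 8265625 ≡ 2304 (mod 2923)
2922 = 2048 + 512 + 256 + 64 + 32 + 8 + 2 in binary powers of 2.
So 11^2922 ≡ 2304 · 602 · 1099 · 1506 · 2785 · 676 · 121 ≡ 2258 (mod 2923).
Since 2258 ≠ 1, base 11 is a Fermat witness: 2923 is composite.

2258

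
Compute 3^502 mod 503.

1

3^1 ≡ 3 (mod 503)
3^2 ≡ 3^2 = 9 ≡ 9 (mod 503)
3^4 ≡ 9^2 = 81 ≡ 81 (mod 503)
3^8 ≡ 81^2 = 6561 ≡ 22 (mod 503)
3^16 ≡ 22^2 = 484 ≡ 484 (mod 503)
3^32 ≡ 484^2 = 234256 ≡ 361 (mod 503)
3^64 ≡ 361^2 = 130321 ≡ 44 (mod 503)
3^128 ≡ 44^2 = 1936 ≡ 427 (mod 503)
3^256 ≡ 427^2 = 182329 ≡ 243 (mod 503)
502 = 256 + 128 + 64 + 32 + 16 + 4 + 2 in binary powers of 2.
So 3^502 ≡ 243 · 427 · 44 · 361 · 484 · 81 · 9 ≡ 1 (mod 503).
Since the result is 1, base 3 gives no evidence that 503 is composite.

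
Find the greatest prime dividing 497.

497 = 7 · 71
71 is prime.
So 497 = 7 · 71; the largest prime factor is 71.

71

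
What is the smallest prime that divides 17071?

43

17071 is odd.
Digit sum 16, not divisible by 3.
Ends in 1: not divisible by 5.
7: 17071 = 7·2438 + 5
11: 17071 = 11·1551 + 10
13: 17071 = 13·1313 + 2
17: 17071 = 17·1004 + 3
19: 17071 = 19·898 + 9
23: 17071 = 23·742 + 5
29: 17071 = 29·588 + 19
31: 17071 = 31·550 + 21
37: 17071 = 37·461 + 14
41: 17071 = 41·416 + 15
43: 17071 = 43·397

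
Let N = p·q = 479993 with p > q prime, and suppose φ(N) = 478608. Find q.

677

φ(n) = (p−1)(q−1) = n − (p+q) + 1, so p + q = 479993 − 478608 + 1 = 1386.
p and q are the roots of t² − 1386t + 479993 = 0.
Discriminant: 1386² − 4·479993 = 1920996 − 1919972 = 1024; √1024 = 32.
q = (1386 − 32)/2 = 677, p = (1386 + 32)/2 = 709.
Check: 677 · 709 = 479993.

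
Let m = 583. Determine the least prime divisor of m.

11

583 is odd.
Digit sum 16, not divisible by 3.
Ends in 3: not divisible by 5.
7: 583 = 7·83 + 2
11: 583 = 11·53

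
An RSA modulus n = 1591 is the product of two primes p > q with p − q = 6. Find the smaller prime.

Since p = q + 6, we have 1591 = q(q + 6), so q² + 6q − 1591 = 0.
Discriminant: 6² + 4·1591 = 36 + 6364 = 6400; √6400 = 80.
q = (−6 + 80)/2 = 37, and p = q + 6 = 43.
Check: 37 · 43 = 1591.

37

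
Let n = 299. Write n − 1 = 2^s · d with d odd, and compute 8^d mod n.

151

299 − 1 = 298 = 2^1 · 149, so d = 149.
8^1 ≡ 8 (mod 299)
8^2 ≡ 8^2 = 64 ≡ 64 (mod 299)
8^4 ≡ 64^2 = 4096 ≡ 209 (mod 299)
8^8 ≡ 209^2 = 43681 ≡ 27 (mod 299)
8^16 ≡ 27^2 = 729 ≡ 131 (mod 299)
8^32 ≡ 131^2 = 17161 ≡ 118 (mod 299)
8^64 ≡ 118^2 = 13924 ≡ 170 (mod 299)
8^128 ≡ 170^2 = 28900 ≡ 196 (mod 299)
149 = 128 + 16 + 4 + 1 in binary powers of 2.
So 8^149 ≡ 196 · 131 · 209 · 8 ≡ 151 (mod 299).
Squaring chain: 151; never reaches −1, so base 8 is a Miller–Rabin witness that 299 is composite.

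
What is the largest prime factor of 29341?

29341 = 13 · 2257
2257 = 37 · 61
61 is prime.
So 29341 = 13 · 37 · 61; the largest prime factor is 61.

61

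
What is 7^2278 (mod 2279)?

7^1 ≡ 7 (mod 2279)
7^2 ≡ 7^2 = 49 ≡ 49 (mod 2279)
7^4 ≡ 49^2 = 2401 ≡ 122 (mod 2279)
7^8 ≡ 122^2 = 14884 ≡ 1210 (mod 2279)
7^16 ≡ 1210^2 = 1464100 ≡ 982 (mod 2279)
7^32 ≡ 982^2 = 964324 ≡ 307 (mod 2279)
7^64 ≡ 307^2 = 94249 ≡ 810 (mod 2279)
7^128 ≡ 810^2 = 656100 ≡ 2027 (mod 2279)
7^256 ≡ 2027^2 = 4108729 ≡ 1971 (mod 2279)
7^512 ≡ 1971^2 = 3884841 ≡ 1425 (mod 2279)
7^1024 ≡ 1425^2 = 2030625 ≡ 36 (mod 2279)
7^2048 ≡ 36^2 = 1296 ≡ 1296 (mod 2279)
2278 = 2048 + 128 + 64 + 32 + 4 + 2 in binary powers of 2.
So 7^2278 ≡ 1296 · 2027 · 810 · 307 · 122 · 49 ≡ 982 (mod 2279).
Since 982 ≠ 1, base 7 is a Fermat witness: 2279 is composite.

982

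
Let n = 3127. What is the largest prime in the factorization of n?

3127 = 53 · 59
59 is prime.
So 3127 = 53 · 59; the largest prime factor is 59.

59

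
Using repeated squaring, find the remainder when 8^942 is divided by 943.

679

8^1 ≡ 8 (mod 943)
8^2 ≡ 8^2 = 64 ≡ 64 (mod 943)
8^4 ≡ 64^2 = 4096 ≡ 324 (mod 943)
8^8 ≡ 324^2 = 104976 ≡ 303 (mod 943)
8^16 ≡ 303^2 = 91809 ≡ 338 (mod 943)
8^32 ≡ 338^2 = 114244 ≡ 141 (mod 943)
8^64 ≡ 141^2 = 19881 ≡ 78 (mod 943)
8^128 ≡ 78^2 = 6084 ≡ 426 (mod 943)
8^256 ≡ 426^2 = 181476 ≡ 420 (mod 943)
8^512 ≡ 420^2 = 176400 ≡ 59 (mod 943)
942 = 512 + 256 + 128 + 32 + 8 + 4 + 2 in binary powers of 2.
So 8^942 ≡ 59 · 420 · 426 · 141 · 303 · 324 · 64 ≡ 679 (mod 943).
Since 679 ≠ 1, base 8 is a Fermat witness: 943 is composite.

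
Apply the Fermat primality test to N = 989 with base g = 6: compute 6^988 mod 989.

6^1 ≡ 6 (mod 989)
6^2 ≡ 6^2 = 36 ≡ 36 (mod 989)
6^4 ≡ 36^2 = 1296 ≡ 307 (mod 989)
6^8 ≡ 307^2 = 94249 ≡ 294 (mod 989)
6^16 ≡ 294^2 = 86436 ≡ 393 (mod 989)
6^32 ≡ 393^2 = 154449 ≡ 165 (mod 989)
6^64 ≡ 165^2 = 27225 ≡ 522 (mod 989)
6^128 ≡ 522^2 = 272484 ≡ 509 (mod 989)
6^256 ≡ 509^2 = 259081 ≡ 952 (mod 989)
6^512 ≡ 952^2 = 906304 ≡ 380 (mod 989)
988 = 512 + 256 + 128 + 64 + 16 + 8 + 4 in binary powers of 2.
So 6^988 ≡ 380 · 952 · 509 · 522 · 393 · 294 · 307 ≡ 522 (mod 989).
Since 522 ≠ 1, base 6 is a Fermat witness: 989 is composite.

522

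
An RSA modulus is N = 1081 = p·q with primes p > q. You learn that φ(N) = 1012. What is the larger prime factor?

φ(n) = (p−1)(q−1) = n − (p+q) + 1, so p + q = 1081 − 1012 + 1 = 70.
p and q are the roots of t² − 70t + 1081 = 0.
Discriminant: 70² − 4·1081 = 4900 − 4324 = 576; √576 = 24.
q = (70 − 24)/2 = 23, p = (70 + 24)/2 = 47.
Check: 23 · 47 = 1081.

47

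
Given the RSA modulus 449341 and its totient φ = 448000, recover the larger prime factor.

φ(n) = (p−1)(q−1) = n − (p+q) + 1, so p + q = 449341 − 448000 + 1 = 1342.
p and q are the roots of t² − 1342t + 449341 = 0.
Discriminant: 1342² − 4·449341 = 1800964 − 1797364 = 3600; √3600 = 60.
q = (1342 − 60)/2 = 641, p = (1342 + 60)/2 = 701.
Check: 641 · 701 = 449341.

701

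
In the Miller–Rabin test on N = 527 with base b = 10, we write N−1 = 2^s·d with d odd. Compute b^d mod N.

107

527 − 1 = 526 = 2^1 · 263, so d = 263.
10^1 ≡ 10 (mod 527)
10^2 ≡ 10^2 = 100 ≡ 100 (mod 527)
10^4 ≡ 100^2 = 10000 ≡ 514 (mod 527)
10^8 ≡ 514^2 = 264196 ≡ 169 (mod 527)
10^16 ≡ 169^2 = 28561 ≡ 103 (mod 527)
10^32 ≡ 103^2 = 10609 ≡ 69 (mod 527)
10^64 ≡ 69^2 = 4761 ≡ 18 (mod 527)
10^128 ≡ 18^2 = 324 ≡ 324 (mod 527)
10^256 ≡ 324^2 = 104976 ≡ 103 (mod 527)
263 = 256 + 4 + 2 + 1 in binary powers of 2.
So 10^263 ≡ 103 · 514 · 100 · 10 ≡ 107 (mod 527).
Squaring chain: 107; never reaches −1, so base 10 is a Miller–Rabin witness that 527 is composite.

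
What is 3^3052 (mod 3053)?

3^1 ≡ 3 (mod 3053)
3^2 ≡ 3^2 = 9 ≡ 9 (mod 3053)
3^4 ≡ 9^2 = 81 ≡ 81 (mod 3053)
3^8 ≡ 81^2 = 6561 ≡ 455 (mod 3053)
3^16 ≡ 455^2 = 207025 ≡ 2474 (mod 3053)
3^32 ≡ 2474^2 = 6120676 ≡ 2464 (mod 3053)
3^64 ≡ 2464^2 = 6071296 ≡ 1932 (mod 3053)
3^128 ≡ 1932^2 = 3732624 ≡ 1858 (mod 3053)
3^256 ≡ 1858^2 = 3452164 ≡ 2274 (mod 3053)
3^512 ≡ 2274^2 = 5171076 ≡ 2347 (mod 3053)
3^1024 ≡ 2347^2 = 5508409 ≡ 797 (mod 3053)
3^2048 ≡ 797^2 = 635209 ≡ 185 (mod 3053)
3052 = 2048 + 512 + 256 + 128 + 64 + 32 + 8 + 4 in binary powers of 2.
So 3^3052 ≡ 185 · 2347 · 2274 · 1858 · 1932 · 2464 · 455 · 81 ≡ 909 (mod 3053).
Since 909 ≠ 1, base 3 is a Fermat witness: 3053 is composite.

909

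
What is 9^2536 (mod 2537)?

9^1 ≡ 9 (mod 2537)
9^2 ≡ 9^2 = 81 ≡ 81 (mod 2537)
9^4 ≡ 81^2 = 6561 ≡ 1487 (mod 2537)
9^8 ≡ 1487^2 = 2211169 ≡ 1442 (mod 2537)
9^16 ≡ 1442^2 = 2079364 ≡ 1561 (mod 2537)
9^32 ≡ 1561^2 = 2436721 ≡ 1201 (mod 2537)
9^64 ≡ 1201^2 = 1442401 ≡ 1385 (mod 2537)
9^128 ≡ 1385^2 = 1918225 ≡ 253 (mod 2537)
9^256 ≡ 253^2 = 64009 ≡ 584 (mod 2537)
9^512 ≡ 584^2 = 341056 ≡ 1098 (mod 2537)
9^1024 ≡ 1098^2 = 1205604 ≡ 529 (mod 2537)
9^2048 ≡ 529^2 = 279841 ≡ 771 (mod 2537)
2536 = 2048 + 256 + 128 + 64 + 32 + 8 in binary powers of 2.
So 9^2536 ≡ 771 · 584 · 253 · 1385 · 1201 · 1442 ≡ 271 (mod 2537).
Since 271 ≠ 1, base 9 is a Fermat witness: 2537 is composite.

271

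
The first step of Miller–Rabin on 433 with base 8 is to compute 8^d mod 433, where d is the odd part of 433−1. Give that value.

79

433 − 1 = 432 = 2^4 · 27, so d = 27.
8^1 ≡ 8 (mod 433)
8^2 ≡ 8^2 = 64 ≡ 64 (mod 433)
8^4 ≡ 64^2 = 4096 ≡ 199 (mod 433)
8^8 ≡ 199^2 = 39601 ≡ 198 (mod 433)
8^16 ≡ 198^2 = 39204 ≡ 234 (mod 433)
27 = 16 + 8 + 2 + 1 in binary powers of 2.
So 8^27 ≡ 234 · 198 · 64 · 8 ≡ 79 (mod 433).
Squaring chain: 79 → 179 → 432 → 1; reaches −1, so base 8 does not prove 433 composite.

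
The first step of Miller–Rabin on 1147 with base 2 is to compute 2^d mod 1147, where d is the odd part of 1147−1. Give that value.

1124

1147 − 1 = 1146 = 2^1 · 573, so d = 573.
2^1 ≡ 2 (mod 1147)
2^2 ≡ 2^2 = 4 ≡ 4 (mod 1147)
2^4 ≡ 4^2 = 16 ≡ 16 (mod 1147)
2^8 ≡ 16^2 = 256 ≡ 256 (mod 1147)
2^16 ≡ 256^2 = 65536 ≡ 157 (mod 1147)
2^32 ≡ 157^2 = 24649 ≡ 562 (mod 1147)
2^64 ≡ 562^2 = 315844 ≡ 419 (mod 1147)
2^128 ≡ 419^2 = 175561 ≡ 70 (mod 1147)
2^256 ≡ 70^2 = 4900 ≡ 312 (mod 1147)
2^512 ≡ 312^2 = 97344 ≡ 996 (mod 1147)
573 = 512 + 32 + 16 + 8 + 4 + 1 in binary powers of 2.
So 2^573 ≡ 996 · 562 · 157 · 256 · 16 · 2 ≡ 1124 (mod 1147).
Squaring chain: 1124; never reaches −1, so base 2 is a Miller–Rabin witness that 1147 is composite.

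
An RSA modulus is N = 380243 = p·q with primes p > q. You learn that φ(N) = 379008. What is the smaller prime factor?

φ(n) = (p−1)(q−1) = n − (p+q) + 1, so p + q = 380243 − 379008 + 1 = 1236.
p and q are the roots of t² − 1236t + 380243 = 0.
Discriminant: 1236² − 4·380243 = 1527696 − 1520972 = 6724; √6724 = 82.
q = (1236 − 82)/2 = 577, p = (1236 + 82)/2 = 659.
Check: 577 · 659 = 380243.

577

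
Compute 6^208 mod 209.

6^1 ≡ 6 (mod 209)
6^2 ≡ 6^2 = 36 ≡ 36 (mod 209)
6^4 ≡ 36^2 = 1296 ≡ 42 (mod 209)
6^8 ≡ 42^2 = 1764 ≡ 92 (mod 209)
6^16 ≡ 92^2 = 8464 ≡ 104 (mod 209)
6^32 ≡ 104^2 = 10816 ≡ 157 (mod 209)
6^64 ≡ 157^2 = 24649 ≡ 196 (mod 209)
6^128 ≡ 196^2 = 38416 ≡ 169 (mod 209)
208 = 128 + 64 + 16 in binary powers of 2.
So 6^208 ≡ 169 · 196 · 104 ≡ 158 (mod 209).
Since 158 ≠ 1, base 6 is a Fermat witness: 209 is composite.

158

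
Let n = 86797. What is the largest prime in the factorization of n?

86797 = 29 · 2993
2993 = 41 · 73
73 is prime.
So 86797 = 29 · 41 · 73; the largest prime factor is 73.

73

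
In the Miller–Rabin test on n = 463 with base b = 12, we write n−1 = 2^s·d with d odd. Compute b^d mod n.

462

463 − 1 = 462 = 2^1 · 231, so d = 231.
12^1 ≡ 12 (mod 463)
12^2 ≡ 12^2 = 144 ≡ 144 (mod 463)
12^4 ≡ 144^2 = 20736 ≡ 364 (mod 463)
12^8 ≡ 364^2 = 132496 ≡ 78 (mod 463)
12^16 ≡ 78^2 = 6084 ≡ 65 (mod 463)
12^32 ≡ 65^2 = 4225 ≡ 58 (mod 463)
12^64 ≡ 58^2 = 3364 ≡ 123 (mod 463)
12^128 ≡ 123^2 = 15129 ≡ 313 (mod 463)
231 = 128 + 64 + 32 + 4 + 2 + 1 in binary powers of 2.
So 12^231 ≡ 313 · 123 · 58 · 364 · 144 · 12 ≡ 462 (mod 463).
Since 12^d ≡ 462 (mod 463), base 12 does not prove 463 composite.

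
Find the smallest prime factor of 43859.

43859 is odd.
Digit sum 29, not divisible by 3.
Ends in 9: not divisible by 5.
7: 43859 = 7·6265 + 4
11: 43859 = 11·3987 + 2
13: 43859 = 13·3373 + 10
17: 43859 = 17·2579 + 16
19: 43859 = 19·2308 + 7
23: 43859 = 23·1906 + 21
29: 43859 = 29·1512 + 11
31: 43859 = 31·1414 + 25
37: 43859 = 37·1185 + 14
41: 43859 = 41·1069 + 30
43: 43859 = 43·1019 + 42
47: 43859 = 47·933 + 8
53: 43859 = 53·827 + 28
59: 43859 = 59·743 + 22
61: 43859 = 61·719

61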